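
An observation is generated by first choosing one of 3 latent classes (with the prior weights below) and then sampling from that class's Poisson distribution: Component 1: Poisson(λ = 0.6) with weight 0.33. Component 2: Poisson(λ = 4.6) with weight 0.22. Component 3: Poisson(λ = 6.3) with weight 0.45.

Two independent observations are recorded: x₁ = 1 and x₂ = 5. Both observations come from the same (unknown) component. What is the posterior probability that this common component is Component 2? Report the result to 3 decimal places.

Apply Bayes' rule: the posterior for each component is proportional to its prior times its likelihood at x.
Since both observations come from the same component, the likelihood for component k is f_k(x₁)·f_k(x₂).
  f_1 = [0.329287] × [0.00035563] = 0.000117104
  f_2 = [0.0462384] × [0.172526] = 0.00797731
  f_3 = [0.0115687] × [0.151868] = 0.00175692
Multiply by the mixture weights:
  π_1·f_1 = 0.33 × 0.000117104 = 3.86444e-05
  π_2·f_2 = 0.22 × 0.00797731 = 0.00175501
  π_3·f_3 = 0.45 × 0.00175692 = 0.000790613
Evidence: 3.86444e-05 + 0.00175501 + 0.000790613 = 0.00258427
P(Component 2 | x) = 0.00175501 / 0.00258427 ≈ 0.679

0.679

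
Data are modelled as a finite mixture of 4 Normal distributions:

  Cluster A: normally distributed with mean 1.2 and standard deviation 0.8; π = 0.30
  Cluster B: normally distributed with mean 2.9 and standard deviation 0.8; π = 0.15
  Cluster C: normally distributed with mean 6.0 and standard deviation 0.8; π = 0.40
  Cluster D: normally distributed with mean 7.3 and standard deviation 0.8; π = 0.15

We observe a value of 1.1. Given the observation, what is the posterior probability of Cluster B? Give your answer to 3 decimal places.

P(component k | x) = P(Z=k)·f_k(x) / marginal(x), where marginal(x) = Σ_j P(Z=j)·f_j(x).
Component likelihoods at x = 1.1:
  p_A = 0.494797
  p_B = 0.0396746
  p_C = 3.55964e-09
  p_D = 4.52287e-14
Weight by the priors:
  P(Z=A)·p_A = 0.30 × 0.494797 = 0.148439
  P(Z=B)·p_B = 0.15 × 0.0396746 = 0.00595118
  P(Z=C)·p_C = 0.40 × 3.55964e-09 = 1.42385e-09
  P(Z=D)·p_D = 0.15 × 4.52287e-14 = 6.7843e-15
Evidence: 0.148439 + 0.00595118 + 1.42385e-09 + 6.7843e-15 = 0.15439
Responsibility of Cluster B: 0.00595118 / 0.15439 ≈ 0.039

0.039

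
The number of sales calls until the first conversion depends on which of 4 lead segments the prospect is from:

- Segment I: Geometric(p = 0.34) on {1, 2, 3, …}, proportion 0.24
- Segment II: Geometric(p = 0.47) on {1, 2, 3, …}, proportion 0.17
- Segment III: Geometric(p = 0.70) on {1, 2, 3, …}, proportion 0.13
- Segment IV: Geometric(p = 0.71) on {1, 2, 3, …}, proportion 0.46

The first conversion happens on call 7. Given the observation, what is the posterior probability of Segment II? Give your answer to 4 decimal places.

0.2018

Posterior ∝ prior × likelihood, so P(k | x) ∝ π_k f_k(x); normalise over all components.
Component likelihoods at x = 7:
  f_I = 0.34·(1−0.34)^6 = 0.34·0.082654 = 0.0281023
  f_II = 0.47·(1−0.47)^6 = 0.47·0.0221644 = 0.0104172
  f_III = 0.70·(1−0.70)^6 = 0.70·0.000729 = 0.0005103
  f_IV = 0.71·(1−0.71)^6 = 0.71·0.000594823 = 0.000422325
Unnormalised posteriors:
  π_I·f_I = 0.24 × 0.0281023 = 0.00674456
  π_II·f_II = 0.17 × 0.0104172 = 0.00177093
  π_III·f_III = 0.13 × 0.0005103 = 6.6339e-05
  π_IV·f_IV = 0.46 × 0.000422325 = 0.000194269
Sum: 0.00674456 + 0.00177093 + 6.6339e-05 + 0.000194269 = 0.0087761
So the posterior for Segment II is 0.00177093 / 0.0087761 ≈ 0.2018.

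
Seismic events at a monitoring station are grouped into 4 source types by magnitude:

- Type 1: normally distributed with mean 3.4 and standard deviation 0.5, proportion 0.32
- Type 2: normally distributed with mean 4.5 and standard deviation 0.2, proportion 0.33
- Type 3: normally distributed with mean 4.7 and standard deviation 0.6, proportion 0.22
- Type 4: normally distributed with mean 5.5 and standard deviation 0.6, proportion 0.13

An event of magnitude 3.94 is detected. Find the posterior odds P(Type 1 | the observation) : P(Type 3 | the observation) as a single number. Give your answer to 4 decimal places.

2.1728

Since P(k|x) ∝ π_k f_k(x), the posterior odds are π_i f_i(x) / (π_j f_j(x)).
Normal densities:
  p_1 = (1/(0.5·√(2π)))·exp(−(3.94−3.4)²/(2·0.5²)) = 0.797885·exp(-0.58320) = 0.445307
  p_2 = (1/(0.2·√(2π)))·exp(−(3.94−4.5)²/(2·0.2²)) = 1.994711·exp(-3.92000) = 0.0395773
  p_3 = (1/(0.6·√(2π)))·exp(−(3.94−4.7)²/(2·0.6²)) = 0.664904·exp(-0.80222) = 0.298097
  p_4 = (1/(0.6·√(2π)))·exp(−(3.94−5.5)²/(2·0.6²)) = 0.664904·exp(-3.38000) = 0.0226383
0.142498 / 0.0655814 ≈ 2.1728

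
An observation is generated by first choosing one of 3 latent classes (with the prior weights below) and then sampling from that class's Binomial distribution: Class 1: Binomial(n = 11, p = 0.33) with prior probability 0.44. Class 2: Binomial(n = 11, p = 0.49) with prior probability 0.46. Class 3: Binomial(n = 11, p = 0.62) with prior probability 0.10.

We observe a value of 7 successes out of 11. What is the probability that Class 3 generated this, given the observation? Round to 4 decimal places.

Apply Bayes' rule: the posterior for each component is proportional to its prior times its likelihood at x.
Component likelihoods at x = 7 successes out of 11:
  L_1 = 0.0283407
  L_2 = 0.151414
  L_3 = 0.24232
Multiply by the mixture weights:
  π_1·L_1 = 0.44 × 0.0283407 = 0.0124699
  π_2·L_2 = 0.46 × 0.151414 = 0.0696506
  π_3·L_3 = 0.10 × 0.24232 = 0.024232
Sum: 0.0124699 + 0.0696506 + 0.024232 = 0.106353
P(Class 3 | 7 successes out of 11) = 0.024232 / 0.106353 ≈ 0.2278

0.2278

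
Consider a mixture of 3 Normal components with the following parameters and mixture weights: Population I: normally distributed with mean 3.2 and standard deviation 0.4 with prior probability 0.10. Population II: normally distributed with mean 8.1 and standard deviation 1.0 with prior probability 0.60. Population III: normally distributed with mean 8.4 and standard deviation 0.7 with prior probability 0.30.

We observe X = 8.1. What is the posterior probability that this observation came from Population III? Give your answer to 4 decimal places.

0.3945

Apply Bayes' rule: the posterior for each component is proportional to its prior times its likelihood at x.
Normal densities:
  L_I = (1/(0.4·√(2π)))·exp(−(8.1−3.2)²/(2·0.4²)) = 0.997356·exp(-75.03125) = 2.58936e-33
  L_II = (1/(1.0·√(2π)))·exp(−(8.1−8.1)²/(2·1.0²)) = 0.398942·exp(-0.00000) = 0.398942
  L_III = (1/(0.7·√(2π)))·exp(−(8.1−8.4)²/(2·0.7²)) = 0.569918·exp(-0.09184) = 0.51991
Multiply by the mixture weights:
  w_I·L_I = 0.10 × 2.58936e-33 = 2.58936e-34
  w_II·L_II = 0.60 × 0.398942 = 0.239365
  w_III·L_III = 0.30 × 0.51991 = 0.155973
Evidence: 2.58936e-34 + 0.239365 + 0.155973 = 0.395338
P(Population III | data) = 0.155973 / 0.395338 ≈ 0.3945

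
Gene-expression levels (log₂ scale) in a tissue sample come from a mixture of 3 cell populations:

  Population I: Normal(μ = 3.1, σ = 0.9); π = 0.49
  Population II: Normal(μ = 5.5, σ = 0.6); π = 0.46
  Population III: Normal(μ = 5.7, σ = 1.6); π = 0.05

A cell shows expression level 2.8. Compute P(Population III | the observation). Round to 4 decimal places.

0.0116

Apply Bayes' rule: the posterior for each component is proportional to its prior times its likelihood at x.
Evaluate each component's likelihood at the observed value:
  L_I = 0.419315
  L_II = 2.66396e-05
  L_III = 0.0482422
Unnormalised posteriors:
  P(Z=I)·L_I = 0.49 × 0.419315 = 0.205464
  P(Z=II)·L_II = 0.46 × 2.66396e-05 = 1.22542e-05
  P(Z=III)·L_III = 0.05 × 0.0482422 = 0.00241211
Sum: 0.205464 + 1.22542e-05 + 0.00241211 = 0.207889
P(Population III | x) ≈ 0.0116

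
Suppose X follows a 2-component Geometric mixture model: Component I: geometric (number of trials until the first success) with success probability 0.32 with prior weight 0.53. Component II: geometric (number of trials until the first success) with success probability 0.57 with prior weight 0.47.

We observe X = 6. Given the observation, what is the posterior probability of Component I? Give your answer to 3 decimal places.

By Bayes' theorem, P(k | x) = π_k f_k(x) / Σ_j π_j f_j(x).
Evaluate each component's likelihood at the observed value:
  p_I = 0.0465259
  p_II = 0.00837948
Weight by the priors:
  π_I·p_I = 0.53 × 0.0465259 = 0.0246587
  π_II·p_II = 0.47 × 0.00837948 = 0.00393836
Marginal: 0.0246587 + 0.00393836 = 0.0285971
P(Component I | 6) ≈ 0.862

0.862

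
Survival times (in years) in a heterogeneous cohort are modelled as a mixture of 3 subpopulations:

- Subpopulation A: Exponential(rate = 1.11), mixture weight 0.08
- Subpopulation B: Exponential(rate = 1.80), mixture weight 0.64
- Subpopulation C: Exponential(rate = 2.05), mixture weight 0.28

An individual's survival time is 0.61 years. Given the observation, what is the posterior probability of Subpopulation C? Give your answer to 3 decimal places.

0.277

The responsibility of component k is π_k f_k(x) divided by Σ_j π_j f_j(x).
Evaluate each component's likelihood at the observed value:
  L_A = 1.11·e^(−1.11·0.61) = 1.11·e^(−0.6771) = 0.563978
  L_B = 1.80·e^(−1.80·0.61) = 1.80·e^(−1.0980) = 0.600367
  L_C = 2.05·e^(−2.05·0.61) = 2.05·e^(−1.2505) = 0.587041
Weight by the priors:
  π_A·L_A = 0.08 × 0.563978 = 0.0451182
  π_B·L_B = 0.64 × 0.600367 = 0.384235
  π_C·L_C = 0.28 × 0.587041 = 0.164372
Denominator: 0.0451182 + 0.384235 + 0.164372 = 0.593725
P(Subpopulation C | data) ≈ 0.277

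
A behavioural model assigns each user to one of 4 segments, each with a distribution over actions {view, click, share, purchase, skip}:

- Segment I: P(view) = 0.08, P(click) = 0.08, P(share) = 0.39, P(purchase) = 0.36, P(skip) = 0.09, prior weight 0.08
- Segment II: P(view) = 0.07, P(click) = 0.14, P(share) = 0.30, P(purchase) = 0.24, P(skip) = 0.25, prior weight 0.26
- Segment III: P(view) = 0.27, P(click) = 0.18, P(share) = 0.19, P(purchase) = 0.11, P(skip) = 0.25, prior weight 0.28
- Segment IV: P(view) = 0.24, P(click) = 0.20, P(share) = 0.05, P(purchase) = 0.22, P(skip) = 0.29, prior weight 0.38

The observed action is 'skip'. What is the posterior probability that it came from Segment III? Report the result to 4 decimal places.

The responsibility of component k is P(Z=k) f_k(x) divided by Σ_j P(Z=j) f_j(x).
Categorical probabilities:
  p_I = 0.09
  p_II = 0.25
  p_III = 0.25
  p_IV = 0.29
Multiply by the mixture weights:
  P(Z=I)·p_I = 0.08 × 0.09 = 0.0072
  P(Z=II)·p_II = 0.26 × 0.25 = 0.065
  P(Z=III)·p_III = 0.28 × 0.25 = 0.07
  P(Z=IV)·p_IV = 0.38 × 0.29 = 0.1102
Marginal: 0.0072 + 0.065 + 0.07 + 0.1102 = 0.2524
So the posterior for Segment III is 0.07 / 0.2524 ≈ 0.2773.

0.2773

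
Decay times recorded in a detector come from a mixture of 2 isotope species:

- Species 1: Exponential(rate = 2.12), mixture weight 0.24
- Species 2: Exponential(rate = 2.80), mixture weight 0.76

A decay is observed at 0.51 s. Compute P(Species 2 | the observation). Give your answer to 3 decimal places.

0.747

By Bayes' theorem, P(k | x) = P(Z=k) f_k(x) / Σ_j P(Z=j) f_j(x).
Component likelihoods at x = 0.51 s:
  L_1 = 2.12·e^(−2.12·0.51) = 2.12·e^(−1.0812) = 0.719079
  L_2 = 2.80·e^(−2.80·0.51) = 2.80·e^(−1.4280) = 0.671406
Weight by the priors:
  P(Z=1)·L_1 = 0.24 × 0.719079 = 0.172579
  P(Z=2)·L_2 = 0.76 × 0.671406 = 0.510269
Evidence: 0.172579 + 0.510269 = 0.682848
P(Species 2 | 0.51 s) = 0.510269 / 0.682848 ≈ 0.747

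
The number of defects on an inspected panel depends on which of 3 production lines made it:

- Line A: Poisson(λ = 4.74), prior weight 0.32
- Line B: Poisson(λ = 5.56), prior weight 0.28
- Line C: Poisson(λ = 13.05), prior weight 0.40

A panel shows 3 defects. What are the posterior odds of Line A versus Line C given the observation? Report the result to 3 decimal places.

Posterior odds = (π_i f_i(x)) / (π_j f_j(x)); the normalising sum cancels.
Evaluate each component's likelihood at the observed value:
  p_A = 0.155106
  p_B = 0.110254
  p_C = 0.000796411
Odds = (0.32/0.40) × (0.155106/0.000796411) = 0.8 × 194.756 ≈ 155.805

155.805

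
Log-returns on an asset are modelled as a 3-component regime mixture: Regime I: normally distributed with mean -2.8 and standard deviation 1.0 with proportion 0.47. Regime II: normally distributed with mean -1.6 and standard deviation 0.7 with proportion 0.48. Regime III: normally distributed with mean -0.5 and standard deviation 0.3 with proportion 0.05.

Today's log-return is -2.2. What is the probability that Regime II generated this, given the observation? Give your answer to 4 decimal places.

Posterior ∝ prior × likelihood, so P(k | x) ∝ P(Z=k) f_k(x); normalise over all components.
Normal densities:
  f_I = (1/(1.0·√(2π)))·exp(−(-2.2−-2.8)²/(2·1.0²)) = 0.398942·exp(-0.18000) = 0.333225
  f_II = (1/(0.7·√(2π)))·exp(−(-2.2−-1.6)²/(2·0.7²)) = 0.569918·exp(-0.36735) = 0.394707
  f_III = (1/(0.3·√(2π)))·exp(−(-2.2−-0.5)²/(2·0.3²)) = 1.329808·exp(-16.05556) = 1.41563e-07
Prior × likelihood for each component:
  P(Z=I)·f_I = 0.47 × 0.333225 = 0.156616
  P(Z=II)·f_II = 0.48 × 0.394707 = 0.18946
  P(Z=III)·f_III = 0.05 × 1.41563e-07 = 7.07815e-09
Marginal: 0.156616 + 0.18946 + 7.07815e-09 = 0.346075
P(Regime II | x) ≈ 0.5475

0.5475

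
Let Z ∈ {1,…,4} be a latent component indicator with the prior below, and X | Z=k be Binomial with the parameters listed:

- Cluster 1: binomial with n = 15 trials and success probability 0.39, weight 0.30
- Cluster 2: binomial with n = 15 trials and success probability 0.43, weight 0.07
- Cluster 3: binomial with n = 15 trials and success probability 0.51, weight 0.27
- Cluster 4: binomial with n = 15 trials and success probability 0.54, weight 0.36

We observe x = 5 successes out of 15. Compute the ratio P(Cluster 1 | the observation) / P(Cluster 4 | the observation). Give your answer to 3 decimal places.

Only the two components matter; the odds are (w_i f_i(x)) / (w_j f_j(x)).
Component likelihoods at x = 5 successes out of 15:
  L_1 = 0.193275
  L_2 = 0.159826
  L_3 = 0.0826736
  L_4 = 0.0584928
0.0579826 / 0.0210574 ≈ 2.754

2.754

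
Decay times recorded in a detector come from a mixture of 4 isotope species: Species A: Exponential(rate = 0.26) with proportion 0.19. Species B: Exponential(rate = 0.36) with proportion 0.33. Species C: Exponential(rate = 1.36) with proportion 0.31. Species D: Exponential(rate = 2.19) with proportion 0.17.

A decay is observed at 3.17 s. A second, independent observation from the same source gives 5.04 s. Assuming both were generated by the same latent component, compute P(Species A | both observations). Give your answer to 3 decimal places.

0.405

Posterior ∝ prior × likelihood, so P(k | x) ∝ π_k f_k(x); normalise over all components.
Since both observations come from the same component, the likelihood for component k is f_k(x₁)·f_k(x₂).
  p_A = [0.26·e^(−0.26·3.17) = 0.26·e^(−0.8242) = 0.114032] × [0.0701252] = 0.00799653
  p_B = [0.36·e^(−0.36·3.17) = 0.36·e^(−1.1412) = 0.114997] × [0.0586568] = 0.00674535
  p_C = [1.36·e^(−1.36·3.17) = 1.36·e^(−4.3112) = 0.0182477] × [0.00143453] = 2.6177e-05
  p_D = [2.19·e^(−2.19·3.17) = 2.19·e^(−6.9423) = 0.00211564] × [3.5227e-05] = 7.45276e-08
Prior × likelihood for each component:
  π_A·p_A = 0.19 × 0.00799653 = 0.00151934
  π_B·p_B = 0.33 × 0.00674535 = 0.00222596
  π_C·p_C = 0.31 × 2.6177e-05 = 8.11486e-06
  π_D·p_D = 0.17 × 7.45276e-08 = 1.26697e-08
Evidence: 0.00151934 + 0.00222596 + 8.11486e-06 + 1.26697e-08 = 0.00375343
So the posterior for Species A is 0.00151934 / 0.00375343 ≈ 0.405.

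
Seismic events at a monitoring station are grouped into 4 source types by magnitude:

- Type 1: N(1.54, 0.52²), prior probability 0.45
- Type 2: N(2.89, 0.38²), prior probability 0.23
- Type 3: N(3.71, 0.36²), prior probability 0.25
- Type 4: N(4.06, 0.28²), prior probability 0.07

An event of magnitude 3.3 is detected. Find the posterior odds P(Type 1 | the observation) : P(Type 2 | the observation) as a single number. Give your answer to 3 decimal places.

The posterior odds equal the prior odds times the likelihood ratio: (w_i/w_j)·(f_i(x)/f_j(x)).
Evaluate each component's likelihood at the observed value:
  p_1 = (1/(0.52·√(2π)))·exp(−(3.3−1.54)²/(2·0.52²)) = 0.767197·exp(-5.72781) = 0.00249661
  p_2 = (1/(0.38·√(2π)))·exp(−(3.3−2.89)²/(2·0.38²)) = 1.049848·exp(-0.58206) = 0.586596
  p_3 = (1/(0.36·√(2π)))·exp(−(3.3−3.71)²/(2·0.36²)) = 1.108173·exp(-0.64853) = 0.579366
  p_4 = (1/(0.28·√(2π)))·exp(−(3.3−4.06)²/(2·0.28²)) = 1.424794·exp(-3.68367) = 0.0358058
Odds = (0.45/0.23) × (0.00249661/0.586596) = 1.95652 × 0.00425609 ≈ 0.008

0.008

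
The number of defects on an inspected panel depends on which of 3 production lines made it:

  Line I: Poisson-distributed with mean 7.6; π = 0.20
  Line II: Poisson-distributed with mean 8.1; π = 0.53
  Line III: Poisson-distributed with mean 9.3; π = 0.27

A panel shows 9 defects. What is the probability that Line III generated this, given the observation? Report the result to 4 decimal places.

0.2826

Posterior ∝ prior × likelihood, so P(k | x) ∝ π_k f_k(x); normalise over all components.
Poisson probabilities:
  L_I = 0.11666
  L_II = 0.12555
  L_III = 0.131113
Prior × likelihood for each component:
  π_I·L_I = 0.20 × 0.11666 = 0.023332
  π_II·L_II = 0.53 × 0.12555 = 0.0665415
  π_III·L_III = 0.27 × 0.131113 = 0.0354004
Sum: 0.023332 + 0.0665415 + 0.0354004 = 0.125274
Responsibility of Line III: 0.0354004 / 0.125274 ≈ 0.2826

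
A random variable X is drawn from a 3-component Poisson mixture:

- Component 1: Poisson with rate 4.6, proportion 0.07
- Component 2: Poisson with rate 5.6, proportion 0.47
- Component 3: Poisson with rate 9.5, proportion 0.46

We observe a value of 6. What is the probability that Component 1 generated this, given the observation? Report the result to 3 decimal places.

The responsibility of component k is w_k f_k(x) divided by Σ_j w_j f_j(x).
Poisson probabilities:
  f_1 = e^(−4.6)·4.6^6/6! = 0.13227
  f_2 = e^(−5.6)·5.6^6/6! = 0.158397
  f_3 = e^(−9.5)·9.5^6/6! = 0.0764208
Multiply by the mixture weights:
  w_1·f_1 = 0.07 × 0.13227 = 0.00925887
  w_2·f_2 = 0.47 × 0.158397 = 0.0744465
  w_3·f_3 = 0.46 × 0.0764208 = 0.0351536
Marginal: 0.00925887 + 0.0744465 + 0.0351536 = 0.118859
P(Component 1 | the observation) ≈ 0.078

0.078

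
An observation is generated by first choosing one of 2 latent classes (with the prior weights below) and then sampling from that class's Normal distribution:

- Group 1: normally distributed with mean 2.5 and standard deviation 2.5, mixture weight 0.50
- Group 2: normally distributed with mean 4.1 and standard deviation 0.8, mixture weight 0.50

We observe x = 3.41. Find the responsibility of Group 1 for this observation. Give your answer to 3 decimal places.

Posterior ∝ prior × likelihood, so P(k | x) ∝ P(Z=k) f_k(x); normalise over all components.
Component likelihoods at x = 3.41:
  f_1 = 0.149348
  f_2 = 0.343782
Unnormalised posteriors:
  P(Z=1)·f_1 = 0.50 × 0.149348 = 0.0746739
  P(Z=2)·f_2 = 0.50 × 0.343782 = 0.171891
Sum: 0.0746739 + 0.171891 = 0.246565
Responsibility of Group 1: 0.0746739 / 0.246565 ≈ 0.303

0.303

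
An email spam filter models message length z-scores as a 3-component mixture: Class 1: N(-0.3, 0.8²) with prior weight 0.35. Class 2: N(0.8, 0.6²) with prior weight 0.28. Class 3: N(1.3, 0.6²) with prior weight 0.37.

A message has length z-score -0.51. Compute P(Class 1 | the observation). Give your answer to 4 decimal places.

0.8951

Apply Bayes' rule: the posterior for each component is proportional to its prior times its likelihood at x.
Component likelihoods at x = -0.51:
  f_1 = (1/(0.8·√(2π)))·exp(−(-0.51−-0.3)²/(2·0.8²)) = 0.498678·exp(-0.03445) = 0.481789
  f_2 = (1/(0.6·√(2π)))·exp(−(-0.51−0.8)²/(2·0.6²)) = 0.664904·exp(-2.38347) = 0.0613239
  f_3 = (1/(0.6·√(2π)))·exp(−(-0.51−1.3)²/(2·0.6²)) = 0.664904·exp(-4.55014) = 0.0070252
Unnormalised posteriors:
  π_1·f_1 = 0.35 × 0.481789 = 0.168626
  π_2·f_2 = 0.28 × 0.0613239 = 0.0171707
  π_3·f_3 = 0.37 × 0.0070252 = 0.00259932
Sum: 0.168626 + 0.0171707 + 0.00259932 = 0.188396
P(Class 1 | the observation) = 0.168626 / 0.188396 ≈ 0.8951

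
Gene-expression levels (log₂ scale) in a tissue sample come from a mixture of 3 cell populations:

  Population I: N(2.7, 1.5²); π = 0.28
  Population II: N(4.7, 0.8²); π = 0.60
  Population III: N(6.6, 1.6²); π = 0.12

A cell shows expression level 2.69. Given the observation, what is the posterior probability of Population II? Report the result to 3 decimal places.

P(component k | x) = π_k·f_k(x) / marginal(x), where marginal(x) = Σ_j π_j·f_j(x).
Component likelihoods at x = 2.69:
  p_I = (1/(1.5·√(2π)))·exp(−(2.69−2.7)²/(2·1.5²)) = 0.265962·exp(-0.00002) = 0.265956
  p_II = (1/(0.8·√(2π)))·exp(−(2.69−4.7)²/(2·0.8²)) = 0.498678·exp(-3.15633) = 0.0212346
  p_III = (1/(1.6·√(2π)))·exp(−(2.69−6.6)²/(2·1.6²)) = 0.249339·exp(-2.98596) = 0.0125894
Prior × likelihood for each component:
  π_I·p_I = 0.28 × 0.265956 = 0.0744676
  π_II·p_II = 0.60 × 0.0212346 = 0.0127408
  π_III·p_III = 0.12 × 0.0125894 = 0.00151073
Sum: 0.0744676 + 0.0127408 + 0.00151073 = 0.0887191
P(Population II | x) = 0.0127408 / 0.0887191 ≈ 0.144

0.144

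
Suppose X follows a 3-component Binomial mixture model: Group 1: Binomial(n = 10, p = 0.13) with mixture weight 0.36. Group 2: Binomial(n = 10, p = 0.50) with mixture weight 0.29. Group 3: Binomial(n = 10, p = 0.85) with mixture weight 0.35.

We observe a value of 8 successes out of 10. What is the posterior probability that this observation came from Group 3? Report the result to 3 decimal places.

0.883

Posterior ∝ prior × likelihood, so P(k | x) ∝ π_k f_k(x); normalise over all components.
Component likelihoods at x = 8 successes out of 10:
  L_1 = 2.77842e-06
  L_2 = 0.0439453
  L_3 = 0.275897
Multiply by the mixture weights:
  π_1·L_1 = 0.36 × 2.77842e-06 = 1.00023e-06
  π_2·L_2 = 0.29 × 0.0439453 = 0.0127441
  π_3·L_3 = 0.35 × 0.275897 = 0.0965638
Evidence: 1.00023e-06 + 0.0127441 + 0.0965638 = 0.109309
P(Group 3 | x) ≈ 0.883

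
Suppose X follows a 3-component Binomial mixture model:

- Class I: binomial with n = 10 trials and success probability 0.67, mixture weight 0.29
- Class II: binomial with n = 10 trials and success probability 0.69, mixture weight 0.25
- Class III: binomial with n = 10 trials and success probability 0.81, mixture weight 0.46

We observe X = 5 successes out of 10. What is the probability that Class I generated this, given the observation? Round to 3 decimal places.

Apply Bayes' rule: the posterior for each component is proportional to its prior times its likelihood at x.
Component likelihoods at x = 5 successes out of 10:
  p_I = C(10,5)·0.67^5·0.33^5 = 252·0.135013·0.00391354 = 0.133151
  p_II = C(10,5)·0.69^5·0.31^5 = 252·0.156403·0.00286292 = 0.112838
  p_III = C(10,5)·0.81^5·0.19^5 = 252·0.348678·0.00024761 = 0.0217567
Weight by the priors:
  w_I·p_I = 0.29 × 0.133151 = 0.0386138
  w_II·p_II = 0.25 × 0.112838 = 0.0282094
  w_III·p_III = 0.46 × 0.0217567 = 0.0100081
Sum: 0.0386138 + 0.0282094 + 0.0100081 = 0.0768313
Responsibility of Class I: 0.0386138 / 0.0768313 ≈ 0.503

0.503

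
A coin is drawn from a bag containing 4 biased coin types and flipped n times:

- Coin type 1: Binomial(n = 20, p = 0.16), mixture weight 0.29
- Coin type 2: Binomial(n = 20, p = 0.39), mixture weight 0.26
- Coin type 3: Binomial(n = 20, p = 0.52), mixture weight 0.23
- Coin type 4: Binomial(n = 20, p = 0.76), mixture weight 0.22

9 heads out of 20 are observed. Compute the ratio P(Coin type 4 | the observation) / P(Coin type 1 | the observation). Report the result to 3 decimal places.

Posterior odds = (w_i f_i(x)) / (w_j f_j(x)); the normalising sum cancels.
Component likelihoods at x = 9 heads out of 20:
  L_1 = C(20,9)·0.16^9·0.84^11 = 167960·6.87195e-08·0.146917 = 0.00169573
  L_2 = C(20,9)·0.39^9·0.61^11 = 167960·0.000208728·0.00435139 = 0.152551
  L_3 = C(20,9)·0.52^9·0.48^11 = 167960·0.00277991·0.00031164 = 0.145509
  L_4 = C(20,9)·0.76^9·0.24^11 = 167960·0.0845906·1.52168e-07 = 0.00216198
0.000475636 / 0.000491763 ≈ 0.967

0.967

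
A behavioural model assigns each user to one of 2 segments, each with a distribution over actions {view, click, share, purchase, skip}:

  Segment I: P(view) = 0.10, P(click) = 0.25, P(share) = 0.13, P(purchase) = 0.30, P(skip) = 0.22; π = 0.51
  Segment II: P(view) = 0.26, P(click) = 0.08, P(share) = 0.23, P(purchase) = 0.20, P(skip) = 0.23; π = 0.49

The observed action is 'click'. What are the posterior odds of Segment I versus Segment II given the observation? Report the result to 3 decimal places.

3.253

Posterior odds = (w_i f_i(x)) / (w_j f_j(x)); the normalising sum cancels.
Evaluate each component's likelihood at the observed value:
  L_I = 0.25
  L_II = 0.08
0.1275 / 0.0392 ≈ 3.253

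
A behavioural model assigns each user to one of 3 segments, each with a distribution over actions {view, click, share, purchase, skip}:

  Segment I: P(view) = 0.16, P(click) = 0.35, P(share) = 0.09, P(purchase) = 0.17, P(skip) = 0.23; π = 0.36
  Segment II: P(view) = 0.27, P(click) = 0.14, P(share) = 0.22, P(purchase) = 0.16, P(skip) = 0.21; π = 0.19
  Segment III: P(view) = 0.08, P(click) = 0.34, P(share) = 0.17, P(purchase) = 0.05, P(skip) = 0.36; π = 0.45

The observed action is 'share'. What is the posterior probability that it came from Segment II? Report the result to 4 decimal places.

0.2774

P(component k | x) = P(Z=k)·f_k(x) / marginal(x), where marginal(x) = Σ_j P(Z=j)·f_j(x).
Categorical probabilities:
  L_I = P(share | comp) = 0.09
  L_II = P(share | comp) = 0.22
  L_III = P(share | comp) = 0.17
Multiply by the mixture weights:
  P(Z=I)·L_I = 0.36 × 0.09 = 0.0324
  P(Z=II)·L_II = 0.19 × 0.22 = 0.0418
  P(Z=III)·L_III = 0.45 × 0.17 = 0.0765
Normaliser: 0.0324 + 0.0418 + 0.0765 = 0.1507
P(Segment II | data) ≈ 0.2774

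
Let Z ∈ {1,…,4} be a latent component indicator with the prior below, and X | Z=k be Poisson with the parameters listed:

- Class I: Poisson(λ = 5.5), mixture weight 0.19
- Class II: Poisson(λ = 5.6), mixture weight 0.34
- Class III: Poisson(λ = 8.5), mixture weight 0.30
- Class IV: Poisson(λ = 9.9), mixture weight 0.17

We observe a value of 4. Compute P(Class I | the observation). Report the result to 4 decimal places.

0.3027

The responsibility of component k is π_k f_k(x) divided by Σ_j π_j f_j(x).
Component likelihoods at x = 4:
  f_I = e^(−5.5)·5.5^4/4! = 0.155819
  f_II = e^(−5.6)·5.6^4/4! = 0.151528
  f_III = e^(−8.5)·8.5^4/4! = 0.0442549
  f_IV = e^(−9.9)·9.9^4/4! = 0.0200823
Prior × likelihood for each component:
  π_I·f_I = 0.19 × 0.155819 = 0.0296056
  π_II·f_II = 0.34 × 0.151528 = 0.0515194
  π_III·f_III = 0.30 × 0.0442549 = 0.0132765
  π_IV·f_IV = 0.17 × 0.0200823 = 0.003414
Denominator: 0.0296056 + 0.0515194 + 0.0132765 + 0.003414 = 0.0978154
P(Class I | 4) ≈ 0.3027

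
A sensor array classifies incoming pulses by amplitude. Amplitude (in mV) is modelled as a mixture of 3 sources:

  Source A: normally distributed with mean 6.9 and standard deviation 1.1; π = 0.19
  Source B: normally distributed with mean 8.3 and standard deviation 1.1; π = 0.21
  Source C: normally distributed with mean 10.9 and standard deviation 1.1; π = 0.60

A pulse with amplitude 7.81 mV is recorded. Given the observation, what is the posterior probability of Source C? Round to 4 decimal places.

By Bayes' theorem, P(k | x) = π_k f_k(x) / Σ_j π_j f_j(x).
Evaluate each component's likelihood at the observed value:
  p_A = (1/(1.1·√(2π)))·exp(−(7.81−6.9)²/(2·1.1²)) = 0.362675·exp(-0.34219) = 0.257576
  p_B = (1/(1.1·√(2π)))·exp(−(7.81−8.3)²/(2·1.1²)) = 0.362675·exp(-0.09921) = 0.328419
  p_C = (1/(1.1·√(2π)))·exp(−(7.81−10.9)²/(2·1.1²)) = 0.362675·exp(-3.94550) = 0.00701472
Weight by the priors:
  π_A·p_A = 0.19 × 0.257576 = 0.0489395
  π_B·p_B = 0.21 × 0.328419 = 0.0689681
  π_C·p_C = 0.60 × 0.00701472 = 0.00420883
Sum: 0.0489395 + 0.0689681 + 0.00420883 = 0.122116
P(Source C | the observation) ≈ 0.0345

0.0345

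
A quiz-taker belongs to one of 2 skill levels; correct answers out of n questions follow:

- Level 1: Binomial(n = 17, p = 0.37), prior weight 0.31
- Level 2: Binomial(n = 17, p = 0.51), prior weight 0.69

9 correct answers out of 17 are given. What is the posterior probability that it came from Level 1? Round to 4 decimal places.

Apply Bayes' rule: the posterior for each component is proportional to its prior times its likelihood at x.
Component likelihoods at x = 9 correct answers out of 17:
  f_1 = C(17,9)·0.37^9·0.63^8 = 24310·0.000129962·0.0248156 = 0.0784016
  f_2 = C(17,9)·0.51^9·0.49^8 = 24310·0.00233417·0.00332329 = 0.188575
Weight by the priors:
  w_1·f_1 = 0.31 × 0.0784016 = 0.0243045
  w_2·f_2 = 0.69 × 0.188575 = 0.130117
Sum: 0.0243045 + 0.130117 = 0.154422
So the posterior for Level 1 is 0.0243045 / 0.154422 ≈ 0.1574.

0.1574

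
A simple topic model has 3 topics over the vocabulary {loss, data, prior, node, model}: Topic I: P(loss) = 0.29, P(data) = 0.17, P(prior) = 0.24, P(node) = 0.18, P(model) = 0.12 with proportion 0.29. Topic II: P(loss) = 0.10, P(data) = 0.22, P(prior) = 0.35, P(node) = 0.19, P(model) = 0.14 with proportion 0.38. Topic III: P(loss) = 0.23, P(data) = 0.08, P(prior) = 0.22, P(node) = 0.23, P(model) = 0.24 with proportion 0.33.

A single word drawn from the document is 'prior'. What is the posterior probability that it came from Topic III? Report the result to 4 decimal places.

0.2638

P(component k | x) = P(Z=k)·f_k(x) / marginal(x), where marginal(x) = Σ_j P(Z=j)·f_j(x).
Evaluate each component's likelihood at the observed value:
  f_I = P(prior | comp) = 0.24
  f_II = P(prior | comp) = 0.35
  f_III = P(prior | comp) = 0.22
Prior × likelihood for each component:
  P(Z=I)·f_I = 0.29 × 0.24 = 0.0696
  P(Z=II)·f_II = 0.38 × 0.35 = 0.133
  P(Z=III)·f_III = 0.33 × 0.22 = 0.0726
Sum: 0.0696 + 0.133 + 0.0726 = 0.2752
P(Topic III | data) ≈ 0.2638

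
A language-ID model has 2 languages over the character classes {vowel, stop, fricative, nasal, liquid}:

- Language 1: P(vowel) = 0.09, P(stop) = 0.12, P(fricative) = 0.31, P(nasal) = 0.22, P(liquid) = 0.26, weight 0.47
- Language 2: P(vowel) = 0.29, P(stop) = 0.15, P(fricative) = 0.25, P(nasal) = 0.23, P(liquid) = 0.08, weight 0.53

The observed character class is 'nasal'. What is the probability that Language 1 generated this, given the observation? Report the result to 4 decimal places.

P(component k | x) = π_k·f_k(x) / marginal(x), where marginal(x) = Σ_j π_j·f_j(x).
Evaluate each component's likelihood at the observed value:
  p_1 = 0.22
  p_2 = 0.23
Unnormalised posteriors:
  π_1·p_1 = 0.47 × 0.22 = 0.1034
  π_2·p_2 = 0.53 × 0.23 = 0.1219
Evidence: 0.1034 + 0.1219 = 0.2253
P(Language 1 | the observation) ≈ 0.4589

0.4589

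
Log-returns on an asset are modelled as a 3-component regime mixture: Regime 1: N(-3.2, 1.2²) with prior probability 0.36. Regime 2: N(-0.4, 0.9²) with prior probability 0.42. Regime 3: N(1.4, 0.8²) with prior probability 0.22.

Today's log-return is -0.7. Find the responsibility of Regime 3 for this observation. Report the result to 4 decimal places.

Posterior ∝ prior × likelihood, so P(k | x) ∝ P(Z=k) f_k(x); normalise over all components.
Normal densities:
  f_1 = 0.0379533
  f_2 = 0.419315
  f_3 = 0.0159052
Unnormalised posteriors:
  P(Z=1)·f_1 = 0.36 × 0.0379533 = 0.0136632
  P(Z=2)·f_2 = 0.42 × 0.419315 = 0.176112
  P(Z=3)·f_3 = 0.22 × 0.0159052 = 0.00349915
Normaliser: 0.0136632 + 0.176112 + 0.00349915 = 0.193275
Responsibility of Regime 3: 0.00349915 / 0.193275 ≈ 0.0181

0.0181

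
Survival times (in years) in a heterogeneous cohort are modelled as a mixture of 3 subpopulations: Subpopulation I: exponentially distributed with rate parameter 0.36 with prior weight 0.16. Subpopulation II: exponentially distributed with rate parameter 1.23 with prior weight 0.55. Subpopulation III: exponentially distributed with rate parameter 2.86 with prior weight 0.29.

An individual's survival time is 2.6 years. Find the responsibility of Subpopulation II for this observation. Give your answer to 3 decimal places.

P(component k | x) = w_k·f_k(x) / marginal(x), where marginal(x) = Σ_j w_j·f_j(x).
Component likelihoods at x = 2.6 years:
  p_I = 0.14119
  p_II = 0.0502379
  p_III = 0.00168637
Prior × likelihood for each component:
  w_I·p_I = 0.16 × 0.14119 = 0.0225903
  w_II·p_II = 0.55 × 0.0502379 = 0.0276308
  w_III·p_III = 0.29 × 0.00168637 = 0.000489047
Marginal: 0.0225903 + 0.0276308 + 0.000489047 = 0.0507102
Responsibility of Subpopulation II: 0.0276308 / 0.0507102 ≈ 0.545

0.545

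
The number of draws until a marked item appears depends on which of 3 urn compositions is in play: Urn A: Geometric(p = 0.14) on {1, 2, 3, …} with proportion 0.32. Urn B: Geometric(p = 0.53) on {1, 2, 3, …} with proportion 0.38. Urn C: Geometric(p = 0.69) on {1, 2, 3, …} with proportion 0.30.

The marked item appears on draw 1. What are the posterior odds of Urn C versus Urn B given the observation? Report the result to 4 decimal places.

Only the two components matter; the odds are (P(Z=i) f_i(x)) / (P(Z=j) f_j(x)).
Evaluate each component's likelihood at the observed value:
  L_A = 0.14
  L_B = 0.53
  L_C = 0.69
Odds = (0.30/0.38) × (0.69/0.53) = 0.789474 × 1.30189 ≈ 1.0278

1.0278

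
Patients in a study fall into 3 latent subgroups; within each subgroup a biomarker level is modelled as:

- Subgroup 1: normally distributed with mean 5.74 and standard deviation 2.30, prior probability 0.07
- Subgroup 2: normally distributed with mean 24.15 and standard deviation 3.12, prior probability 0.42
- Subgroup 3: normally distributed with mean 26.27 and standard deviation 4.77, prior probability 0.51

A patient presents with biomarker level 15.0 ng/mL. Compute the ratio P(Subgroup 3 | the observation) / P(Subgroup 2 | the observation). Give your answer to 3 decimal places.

Since P(k|x) ∝ π_k f_k(x), the posterior odds are π_i f_i(x) / (π_j f_j(x)).
Evaluate each component's likelihood at the observed value:
  p_1 = (1/(2.30·√(2π)))·exp(−(15.0−5.74)²/(2·2.30²)) = 0.173453·exp(-8.10469) = 5.24036e-05
  p_2 = (1/(3.12·√(2π)))·exp(−(15.0−24.15)²/(2·3.12²)) = 0.127866·exp(-4.30034) = 0.00173437
  p_3 = (1/(4.77·√(2π)))·exp(−(15.0−26.27)²/(2·4.77²)) = 0.083636·exp(-2.79114) = 0.00513117
0.0026169 / 0.000728434 ≈ 3.592

3.592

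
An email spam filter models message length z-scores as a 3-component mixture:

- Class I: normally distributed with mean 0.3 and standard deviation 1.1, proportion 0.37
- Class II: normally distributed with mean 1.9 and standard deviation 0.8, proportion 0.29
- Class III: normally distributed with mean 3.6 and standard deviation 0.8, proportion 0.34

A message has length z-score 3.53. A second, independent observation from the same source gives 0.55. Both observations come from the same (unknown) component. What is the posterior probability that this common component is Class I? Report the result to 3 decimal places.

The responsibility of component k is π_k f_k(x) divided by Σ_j π_j f_j(x).
Since both observations come from the same component, the likelihood for component k is f_k(x₁)·f_k(x₂).
  f_I = [(1/(1.1·√(2π)))·exp(−(3.53−0.3)²/(2·1.1²)) = 0.362675·exp(-4.31112) = 0.00486658] × [0.353428] = 0.00171999
  f_II = [(1/(0.8·√(2π)))·exp(−(3.53−1.9)²/(2·0.8²)) = 0.498678·exp(-2.07570) = 0.0625682] × [0.120077] = 0.00751299
  f_III = [(1/(0.8·√(2π)))·exp(−(3.53−3.6)²/(2·0.8²)) = 0.498678·exp(-0.00383) = 0.496772] × [0.000347977] = 0.000172866
Multiply by the mixture weights:
  π_I·f_I = 0.37 × 0.00171999 = 0.000636395
  π_II·f_II = 0.29 × 0.00751299 = 0.00217877
  π_III·f_III = 0.34 × 0.000172866 = 5.87743e-05
Sum: 0.000636395 + 0.00217877 + 5.87743e-05 = 0.00287394
P(Class I | x) ≈ 0.221

0.221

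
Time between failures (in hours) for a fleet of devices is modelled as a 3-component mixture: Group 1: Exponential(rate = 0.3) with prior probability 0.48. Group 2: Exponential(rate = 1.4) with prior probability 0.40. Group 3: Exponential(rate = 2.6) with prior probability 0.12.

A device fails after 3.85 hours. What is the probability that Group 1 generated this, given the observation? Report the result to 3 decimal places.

Posterior ∝ prior × likelihood, so P(k | x) ∝ w_k f_k(x); normalise over all components.
Evaluate each component's likelihood at the observed value:
  f_1 = 0.3·e^(−0.3·3.85) = 0.3·e^(−1.1550) = 0.0945173
  f_2 = 1.4·e^(−1.4·3.85) = 1.4·e^(−5.3900) = 0.00638676
  f_3 = 2.6·e^(−2.6·3.85) = 2.6·e^(−10.0100) = 0.000116865
Multiply by the mixture weights:
  w_1·f_1 = 0.48 × 0.0945173 = 0.0453683
  w_2·f_2 = 0.40 × 0.00638676 = 0.00255471
  w_3·f_3 = 0.12 × 0.000116865 = 1.40238e-05
Normaliser: 0.0453683 + 0.00255471 + 1.40238e-05 = 0.047937
P(Group 1 | 3.85 hours) = 0.0453683 / 0.047937 ≈ 0.946

0.946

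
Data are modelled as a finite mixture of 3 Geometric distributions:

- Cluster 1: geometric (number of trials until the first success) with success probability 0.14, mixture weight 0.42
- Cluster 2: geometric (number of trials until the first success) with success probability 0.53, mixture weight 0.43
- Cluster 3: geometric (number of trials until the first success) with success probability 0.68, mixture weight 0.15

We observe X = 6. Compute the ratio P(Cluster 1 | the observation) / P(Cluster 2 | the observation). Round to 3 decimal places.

5.292

The posterior odds equal the prior odds times the likelihood ratio: (π_i/π_j)·(f_i(x)/f_j(x)).
Geometric probabilities:
  p_1 = 0.14·(1−0.14)^5 = 0.14·0.470427 = 0.0658598
  p_2 = 0.53·(1−0.53)^5 = 0.53·0.0229345 = 0.0121553
  p_3 = 0.68·(1−0.68)^5 = 0.68·0.00335544 = 0.0022817
0.0276611 / 0.00522677 ≈ 5.292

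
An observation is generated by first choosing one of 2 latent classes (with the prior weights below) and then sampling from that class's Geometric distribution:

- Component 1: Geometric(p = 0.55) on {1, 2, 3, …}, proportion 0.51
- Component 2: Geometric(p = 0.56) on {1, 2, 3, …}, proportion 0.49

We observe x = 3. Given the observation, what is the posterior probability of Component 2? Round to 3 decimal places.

The responsibility of component k is w_k f_k(x) divided by Σ_j w_j f_j(x).
Geometric probabilities:
  p_1 = 0.111375
  p_2 = 0.108416
Prior × likelihood for each component:
  w_1·p_1 = 0.51 × 0.111375 = 0.0568012
  w_2·p_2 = 0.49 × 0.108416 = 0.0531238
Marginal: 0.0568012 + 0.0531238 = 0.109925
P(Component 2 | data) ≈ 0.483

0.483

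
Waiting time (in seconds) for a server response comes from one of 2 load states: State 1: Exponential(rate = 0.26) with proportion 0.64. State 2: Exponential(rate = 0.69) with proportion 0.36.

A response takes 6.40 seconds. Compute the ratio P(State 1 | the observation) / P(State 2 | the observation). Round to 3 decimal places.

Since P(k|x) ∝ w_k f_k(x), the posterior odds are w_i f_i(x) / (w_j f_j(x)).
Exponential densities:
  f_1 = 0.26·e^(−0.26·6.40) = 0.26·e^(−1.6640) = 0.0492388
  f_2 = 0.69·e^(−0.69·6.40) = 0.69·e^(−4.4160) = 0.0083369
Posterior odds = (w_1·f_1) / (w_2·f_2) = (0.64·0.0492388) / (0.36·0.0083369) = 0.0315128 / 0.00300128 ≈ 10.500

10.500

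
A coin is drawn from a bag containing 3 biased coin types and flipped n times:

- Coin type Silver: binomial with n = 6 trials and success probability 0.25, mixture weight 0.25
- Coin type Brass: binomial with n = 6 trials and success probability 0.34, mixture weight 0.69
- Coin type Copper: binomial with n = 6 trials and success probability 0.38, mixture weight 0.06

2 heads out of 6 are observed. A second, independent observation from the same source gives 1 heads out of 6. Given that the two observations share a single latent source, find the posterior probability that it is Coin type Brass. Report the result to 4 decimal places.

0.6560

The responsibility of component k is P(Z=k) f_k(x) divided by Σ_j P(Z=j) f_j(x).
Since both observations come from the same component, the likelihood for component k is f_k(x₁)·f_k(x₂).
  L_Silver = [C(6,2)·0.25^2·0.75^4 = 15·0.0625·0.316406 = 0.296631] × [0.355957] = 0.105588
  L_Brass = [C(6,2)·0.34^2·0.66^4 = 15·0.1156·0.189747 = 0.329022] × [0.255476] = 0.0840572
  L_Copper = [C(6,2)·0.38^2·0.62^4 = 15·0.1444·0.147763 = 0.320055] × [0.208878] = 0.0668526
Multiply by the mixture weights:
  P(Z=Silver)·L_Silver = 0.25 × 0.105588 = 0.026397
  P(Z=Brass)·L_Brass = 0.69 × 0.0840572 = 0.0579994
  P(Z=Copper)·L_Copper = 0.06 × 0.0668526 = 0.00401116
Marginal: 0.026397 + 0.0579994 + 0.00401116 = 0.0884076
P(Coin type Brass | x₁, x₂) ≈ 0.6560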